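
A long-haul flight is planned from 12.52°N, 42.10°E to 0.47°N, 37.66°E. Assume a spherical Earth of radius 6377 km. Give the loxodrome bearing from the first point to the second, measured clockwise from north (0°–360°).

Δψ = ln[tan(π/4+φ₂/2)/tan(π/4+φ₁/2)] = -0.2121
Δλ = -0.0775 rad (taken the short way round)
course = atan2(Δλ, Δψ) = 200.07°

200.1°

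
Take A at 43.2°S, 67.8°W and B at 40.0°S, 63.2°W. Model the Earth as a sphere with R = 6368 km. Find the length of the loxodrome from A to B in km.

Rhumb course C = atan2(Δλ, Δψ) with Δψ = ln[tan(π/4+φ₂/2)/tan(π/4+φ₁/2)] = +0.0747, Δλ = +0.0803 → C = 47.06°
d = R·|Δφ| / |cos C| = 6368·0.05585 / 0.68124 = 522 km

522 km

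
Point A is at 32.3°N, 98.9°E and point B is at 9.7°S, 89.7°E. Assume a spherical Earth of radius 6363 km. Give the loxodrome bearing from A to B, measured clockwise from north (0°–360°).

Δψ = ln[tan(π/4+φ₂/2)/tan(π/4+φ₁/2)] = -0.7663
Δλ = -0.1606 rad (taken the short way round)
course = atan2(Δλ, Δψ) = 191.83°

191.8°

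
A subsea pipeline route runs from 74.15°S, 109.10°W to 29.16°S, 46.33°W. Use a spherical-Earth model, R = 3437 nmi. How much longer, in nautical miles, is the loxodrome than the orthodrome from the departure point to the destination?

Great circle: cos σ = sin φ₁ sin φ₂ + cos φ₁ cos φ₂ cos Δλ,  σ = 0.9547 rad → d_gc = 3281.3 nmi
Rhumb line: Δψ = +1.4394, q = Δφ/Δψ = 0.5455, d_rh = R√(Δφ²+q²Δλ²) = 3391.6 nmi
Excess = 3391.6 − 3281.3 = 110.3 ≈ 110 nmi

110 nmi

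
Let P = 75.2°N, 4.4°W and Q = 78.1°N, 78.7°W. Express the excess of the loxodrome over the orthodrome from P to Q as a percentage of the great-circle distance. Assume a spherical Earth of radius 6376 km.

Great circle: σ = 0.2827 rad → d_gc = Rσ = 1802.7 km
Rhumb: Δφ = +0.0506, Δλ = -1.2968, Δψ = +0.2201, q = Δφ/Δψ = 0.2300 → d_rh = R√(Δφ²+q²Δλ²) = 1928.9 km
Excess = (1928.9 − 1802.7) / 1802.7 = 126.2 / 1802.7 = 7.00% ≈ 7.0%

7.0%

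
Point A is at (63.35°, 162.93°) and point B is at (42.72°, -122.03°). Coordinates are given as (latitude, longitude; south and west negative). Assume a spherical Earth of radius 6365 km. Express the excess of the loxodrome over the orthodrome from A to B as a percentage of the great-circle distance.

Great circle: σ = 0.8074 rad → d_gc = Rσ = 5138.8 km
Rhumb: Δφ = -0.3601, Δλ = +1.3097, Δψ = -0.6142, q = Δφ/Δψ = 0.5863 → d_rh = R√(Δφ²+q²Δλ²) = 5398.0 km
Excess = (5398.0 − 5138.8) / 5138.8 = 259.2 / 5138.8 = 5.04% ≈ 5.0%

5.0%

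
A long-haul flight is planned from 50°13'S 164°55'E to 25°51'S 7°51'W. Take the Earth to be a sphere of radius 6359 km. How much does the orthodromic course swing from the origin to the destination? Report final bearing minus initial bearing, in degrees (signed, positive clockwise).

+168.5°

Initial bearing θ₁ = atan2(sin Δλ cos φ₂, cos φ₁ sin φ₂ − sin φ₁ cos φ₂ cos Δλ) = 186.70°
Final bearing θ₂ = (initial bearing from the destination back to the start) + 180° = 355.24°
Δθ = θ₂ − θ₁ = +168.5°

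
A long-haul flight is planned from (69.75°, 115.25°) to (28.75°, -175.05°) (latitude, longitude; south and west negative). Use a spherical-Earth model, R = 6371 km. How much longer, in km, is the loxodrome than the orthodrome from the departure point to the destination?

Great circle: cos σ = sin φ₁ sin φ₂ + cos φ₁ cos φ₂ cos Δλ,  σ = 0.9806 rad → d_gc = 6247.3 km
Rhumb line: Δψ = -1.1985, q = Δφ/Δψ = 0.5971, d_rh = R√(Δφ²+q²Δλ²) = 6496.1 km
Excess = 6496.1 − 6247.3 = 248.8 ≈ 249 km

249 km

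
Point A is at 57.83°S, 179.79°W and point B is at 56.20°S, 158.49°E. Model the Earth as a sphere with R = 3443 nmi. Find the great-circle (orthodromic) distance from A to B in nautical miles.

cos σ = sin φ₁ sin φ₂ + cos φ₁ cos φ₂ cos Δλ
      = sin(-57.83°)sin(-56.20°) + cos(-57.83°)cos(-56.20°)cos(-21.72°) = 0.9786
σ = 11.884° → d = Rσ = 3443·0.20741 = 714 nmi

714 nmi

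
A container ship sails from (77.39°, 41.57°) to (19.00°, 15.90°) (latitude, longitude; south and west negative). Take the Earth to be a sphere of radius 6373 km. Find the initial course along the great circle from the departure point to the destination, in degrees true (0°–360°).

θ = atan2( sin Δλ·cos φ₂ ,  cos φ₁ sin φ₂ − sin φ₁ cos φ₂ cos Δλ )
  = atan2(-0.4096, -0.7606) = 208.30°

208.3°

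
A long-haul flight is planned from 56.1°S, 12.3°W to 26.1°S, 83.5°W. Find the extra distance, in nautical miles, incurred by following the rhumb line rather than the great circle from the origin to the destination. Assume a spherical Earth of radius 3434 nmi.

Great circle: cos σ = sin φ₁ sin φ₂ + cos φ₁ cos φ₂ cos Δλ,  σ = 1.0162 rad → d_gc = 3489.8 nmi
Rhumb line: Δψ = +0.7160, q = Δφ/Δψ = 0.7313, d_rh = R√(Δφ²+q²Δλ²) = 3601.5 nmi
Excess = 3601.5 − 3489.8 = 111.7 ≈ 112 nmi

112 nmi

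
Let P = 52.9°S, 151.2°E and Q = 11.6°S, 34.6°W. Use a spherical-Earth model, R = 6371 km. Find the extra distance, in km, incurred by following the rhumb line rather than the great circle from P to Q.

3557 km

Great circle: cos σ = sin φ₁ sin φ₂ + cos φ₁ cos φ₂ cos Δλ,  σ = 2.0125 rad → d_gc = 12821.7 km
Rhumb line: Δψ = +0.8881, q = Δφ/Δψ = 0.8117, d_rh = R√(Δφ²+q²Δλ²) = 16379.0 km
Excess = 16379.0 − 12821.7 = 3557.3 ≈ 3557 km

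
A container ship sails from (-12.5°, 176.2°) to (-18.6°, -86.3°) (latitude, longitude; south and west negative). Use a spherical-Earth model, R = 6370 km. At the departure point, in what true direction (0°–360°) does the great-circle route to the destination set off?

θ = atan2( sin Δλ·cos φ₂ ,  cos φ₁ sin φ₂ − sin φ₁ cos φ₂ cos Δλ )
  = atan2(+0.9397, -0.3382) = 109.79°

109.8°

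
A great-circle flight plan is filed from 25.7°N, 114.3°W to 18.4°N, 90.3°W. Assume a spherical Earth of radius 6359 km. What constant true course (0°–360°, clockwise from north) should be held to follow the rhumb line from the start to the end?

Meridional parts: M(φ₁)=+0.4644, M(φ₂)=+0.3268 → ΔM = -0.1376;  Δλ = +0.4189 rad
tan C = Δλ / ΔM = -3.0445 → C = 108.18°

108.2°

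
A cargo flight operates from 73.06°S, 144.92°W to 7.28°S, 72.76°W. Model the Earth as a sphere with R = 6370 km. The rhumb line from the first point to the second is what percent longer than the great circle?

3.5%

Great circle: σ = 1.3595 rad → d_gc = Rσ = 8659.8 km
Rhumb: Δφ = +1.1481, Δλ = +1.2594, Δψ = +1.7770, q = Δφ/Δψ = 0.6461 → d_rh = R√(Δφ²+q²Δλ²) = 8963.8 km
Excess = (8963.8 − 8659.8) / 8659.8 = 304.0 / 8659.8 = 3.51% ≈ 3.5%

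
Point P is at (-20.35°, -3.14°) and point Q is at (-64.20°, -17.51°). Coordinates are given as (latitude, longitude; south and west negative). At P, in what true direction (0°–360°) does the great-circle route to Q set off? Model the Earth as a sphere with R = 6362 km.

188.8°

θ = atan2( sin Δλ·cos φ₂ ,  cos φ₁ sin φ₂ − sin φ₁ cos φ₂ cos Δλ )
  = atan2(-0.1080, -0.6975) = 188.80°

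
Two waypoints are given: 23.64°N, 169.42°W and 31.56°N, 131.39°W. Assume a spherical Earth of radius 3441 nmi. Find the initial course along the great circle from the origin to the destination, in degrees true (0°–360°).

68.2°

N = sin Δλ·cos φ₂ = +0.5250;  D = cos φ₁ sin φ₂ − sin φ₁ cos φ₂ cos Δλ = +0.2103
initial course = atan2(N, D) = 68.17°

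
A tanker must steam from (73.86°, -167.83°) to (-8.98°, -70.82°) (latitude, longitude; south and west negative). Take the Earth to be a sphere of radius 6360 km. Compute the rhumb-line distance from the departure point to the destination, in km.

Δψ = ln[tan(π/4+φ₂/2)/tan(π/4+φ₁/2)] = -2.1108;  Δφ = -1.4458 rad,  Δλ = +1.6931 rad
q = Δφ/Δψ = 0.6850
d = R·√(Δφ² + q²Δλ²) = 6360·1.85349 = 11788 km

11788 km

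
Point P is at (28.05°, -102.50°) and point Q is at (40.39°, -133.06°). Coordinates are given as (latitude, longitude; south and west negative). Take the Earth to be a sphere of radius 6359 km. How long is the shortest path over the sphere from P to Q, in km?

cos σ = sin φ₁ sin φ₂ + cos φ₁ cos φ₂ cos Δλ
      = sin(28.05°)sin(40.39°) + cos(28.05°)cos(40.39°)cos(-30.56°) = 0.8835
σ = 27.929° → d = Rσ = 6359·0.48745 = 3100 km

3100 km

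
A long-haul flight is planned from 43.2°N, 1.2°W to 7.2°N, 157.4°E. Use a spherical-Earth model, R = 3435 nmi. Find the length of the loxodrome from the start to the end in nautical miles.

8668 nmi

Rhumb course C = atan2(Δλ, Δψ) with Δψ = ln[tan(π/4+φ₂/2)/tan(π/4+φ₁/2)] = -0.7116, Δλ = +2.7681 → C = 104.42°
d = R·|Δφ| / |cos C| = 3435·0.62832 / 0.24899 = 8668 nmi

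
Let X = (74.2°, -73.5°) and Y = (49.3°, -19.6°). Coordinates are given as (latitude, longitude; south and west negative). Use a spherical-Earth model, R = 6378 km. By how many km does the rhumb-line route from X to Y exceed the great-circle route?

Great circle: cos σ = sin φ₁ sin φ₂ + cos φ₁ cos φ₂ cos Δλ,  σ = 0.5843 rad → d_gc = 3726.6 km
Rhumb line: Δψ = -0.9832, q = Δφ/Δψ = 0.4420, d_rh = R√(Δφ²+q²Δλ²) = 3836.2 km
Excess = 3836.2 − 3726.6 = 109.6 ≈ 110 km

110 km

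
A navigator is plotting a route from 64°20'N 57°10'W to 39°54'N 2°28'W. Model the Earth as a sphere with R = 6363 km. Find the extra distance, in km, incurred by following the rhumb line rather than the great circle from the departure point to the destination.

Great circle: cos σ = sin φ₁ sin φ₂ + cos φ₁ cos φ₂ cos Δλ,  σ = 0.6917 rad → d_gc = 4401.2 km
Rhumb line: Δψ = -0.7186, q = Δφ/Δψ = 0.5934, d_rh = R√(Δφ²+q²Δλ²) = 4511.9 km
Excess = 4511.9 − 4401.2 = 110.7 ≈ 111 km

111 km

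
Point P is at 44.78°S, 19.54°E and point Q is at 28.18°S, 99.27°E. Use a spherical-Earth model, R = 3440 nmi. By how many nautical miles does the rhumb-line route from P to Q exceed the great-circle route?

128 nmi

Great circle: cos σ = sin φ₁ sin φ₂ + cos φ₁ cos φ₂ cos Δλ,  σ = 1.1105 rad → d_gc = 3820.2 nmi
Rhumb line: Δψ = +0.3630, q = Δφ/Δψ = 0.7981, d_rh = R√(Δφ²+q²Δλ²) = 3948.5 nmi
Excess = 3948.5 − 3820.2 = 128.3 ≈ 128 nmi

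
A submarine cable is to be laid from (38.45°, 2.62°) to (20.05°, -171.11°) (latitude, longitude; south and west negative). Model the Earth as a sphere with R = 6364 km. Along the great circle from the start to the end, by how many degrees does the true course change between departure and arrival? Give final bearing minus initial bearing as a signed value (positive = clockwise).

Initial bearing θ₁ = atan2(sin Δλ cos φ₂, cos φ₁ sin φ₂ − sin φ₁ cos φ₂ cos Δλ) = 353.11°
Final bearing θ₂ = (initial bearing from the destination back to the start) + 180° = 185.74°
Δθ = θ₂ − θ₁ = -167.4°

-167.4°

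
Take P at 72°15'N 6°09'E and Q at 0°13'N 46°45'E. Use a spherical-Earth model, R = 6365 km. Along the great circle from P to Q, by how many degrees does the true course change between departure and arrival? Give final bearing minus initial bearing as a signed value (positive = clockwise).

+30.3°

At departure: θ₁ = atan2(sin Δλ cos φ₂, cos φ₁ sin φ₂ − sin φ₁ cos φ₂ cos Δλ) = 137.97°
At arrival: θ₂ = atan2(sin Δλ cos φ₁, −cos φ₂ sin φ₁ + sin φ₂ cos φ₁ cos Δλ) = 168.22°
Δθ = θ₂ − θ₁ = +30.3°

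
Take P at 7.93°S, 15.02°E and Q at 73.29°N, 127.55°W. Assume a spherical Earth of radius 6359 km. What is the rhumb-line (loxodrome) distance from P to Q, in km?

14147 km

Rhumb course C = atan2(Δλ, Δψ) with Δψ = ln[tan(π/4+φ₂/2)/tan(π/4+φ₁/2)] = +2.0571, Δλ = -2.4883 → C = 309.58°
d = R·|Δφ| / |cos C| = 6359·1.41756 / 0.63716 = 14147 km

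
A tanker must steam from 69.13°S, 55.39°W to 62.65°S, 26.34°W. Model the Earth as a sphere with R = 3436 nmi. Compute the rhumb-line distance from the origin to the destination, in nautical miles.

Rhumb course C = atan2(Δλ, Δψ) with Δψ = ln[tan(π/4+φ₂/2)/tan(π/4+φ₁/2)] = +0.2785, Δλ = +0.5070 → C = 61.22°
d = R·|Δφ| / |cos C| = 3436·0.11310 / 0.48145 = 807 nmi

807 nmi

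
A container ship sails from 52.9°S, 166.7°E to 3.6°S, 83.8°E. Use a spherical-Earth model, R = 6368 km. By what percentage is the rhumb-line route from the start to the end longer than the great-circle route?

2.7%

Great circle: σ = 1.4460 rad → d_gc = Rσ = 9208.0 km
Rhumb: Δφ = +0.8604, Δλ = -1.4469, Δψ = +1.0291, q = Δφ/Δψ = 0.8361 → d_rh = R√(Δφ²+q²Δλ²) = 9453.8 km
Excess = (9453.8 − 9208.0) / 9208.0 = 245.8 / 9208.0 = 2.67% ≈ 2.7%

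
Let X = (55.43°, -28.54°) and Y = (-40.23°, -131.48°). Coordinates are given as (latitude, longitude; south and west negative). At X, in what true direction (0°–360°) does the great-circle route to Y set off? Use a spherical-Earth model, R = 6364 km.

253.1°

N = sin Δλ·cos φ₂ = -0.7441;  D = cos φ₁ sin φ₂ − sin φ₁ cos φ₂ cos Δλ = -0.2257
initial course = atan2(N, D) = 253.13°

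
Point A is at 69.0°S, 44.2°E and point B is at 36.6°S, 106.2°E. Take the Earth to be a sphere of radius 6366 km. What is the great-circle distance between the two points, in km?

Haversine: a = sin²(Δφ/2)+cos φ₁ cos φ₂ sin²(Δλ/2) = 0.15415;  σ = 2·atan2(√a,√(1−a))
σ = 46.236° → d = Rσ = 6366·0.80697 = 5137 km

5137 km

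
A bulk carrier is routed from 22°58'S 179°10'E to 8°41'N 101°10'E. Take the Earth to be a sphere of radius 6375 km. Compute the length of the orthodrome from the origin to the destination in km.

cos σ = sin φ₁ sin φ₂ + cos φ₁ cos φ₂ cos Δλ
      = sin(-22.97°)sin(8.68°) + cos(-22.97°)cos(8.68°)cos(-78.00°) = 0.1303
σ = 82.511° → d = Rσ = 6375·1.44010 = 9181 km

9181 km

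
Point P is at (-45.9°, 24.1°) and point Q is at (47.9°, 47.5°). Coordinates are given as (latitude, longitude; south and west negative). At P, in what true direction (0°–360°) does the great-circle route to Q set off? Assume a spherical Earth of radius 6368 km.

θ = atan2( sin Δλ·cos φ₂ ,  cos φ₁ sin φ₂ − sin φ₁ cos φ₂ cos Δλ )
  = atan2(+0.2663, +0.9582) = 15.53°

15.5°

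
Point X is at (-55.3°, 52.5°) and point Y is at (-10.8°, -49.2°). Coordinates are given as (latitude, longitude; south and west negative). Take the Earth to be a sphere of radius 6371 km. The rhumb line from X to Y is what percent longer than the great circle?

Great circle: σ = 1.5301 rad → d_gc = Rσ = 9748.4 km
Rhumb: Δφ = +0.7767, Δλ = -1.7750, Δψ = +0.9738, q = Δφ/Δψ = 0.7976 → d_rh = R√(Δφ²+q²Δλ²) = 10287.7 km
Excess = (10287.7 − 9748.4) / 9748.4 = 539.3 / 9748.4 = 5.53% ≈ 5.5%

5.5%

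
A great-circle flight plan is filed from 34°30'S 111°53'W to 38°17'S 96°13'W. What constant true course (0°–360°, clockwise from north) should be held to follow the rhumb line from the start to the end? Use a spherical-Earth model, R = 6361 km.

Meridional parts: M(φ₁)=-0.6422, M(φ₂)=-0.7243 → ΔM = -0.0821;  Δλ = +0.2734 rad
tan C = Δλ / ΔM = -3.3321 → C = 106.70°

106.7°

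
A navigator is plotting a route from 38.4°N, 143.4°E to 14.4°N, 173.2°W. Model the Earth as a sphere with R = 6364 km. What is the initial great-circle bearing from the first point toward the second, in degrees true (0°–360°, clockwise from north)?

N = sin Δλ·cos φ₂ = +0.6655;  D = cos φ₁ sin φ₂ − sin φ₁ cos φ₂ cos Δλ = -0.2422
initial course = atan2(N, D) = 110.00°

110.0°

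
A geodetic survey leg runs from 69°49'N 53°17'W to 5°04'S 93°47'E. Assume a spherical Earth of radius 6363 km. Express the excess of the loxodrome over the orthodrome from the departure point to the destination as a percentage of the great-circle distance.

16.0%

Great circle: σ = 1.9512 rad → d_gc = Rσ = 12415.8 km
Rhumb: Δφ = -1.3070, Δλ = +2.5668, Δψ = -1.8146, q = Δφ/Δψ = 0.7202 → d_rh = R√(Δφ²+q²Δλ²) = 14405.9 km
Excess = (14405.9 − 12415.8) / 12415.8 = 1990.1 / 12415.8 = 16.03% ≈ 16.0%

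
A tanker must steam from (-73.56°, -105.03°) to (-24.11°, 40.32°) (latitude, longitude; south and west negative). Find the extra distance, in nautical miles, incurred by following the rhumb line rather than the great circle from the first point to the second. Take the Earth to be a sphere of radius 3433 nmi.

1045 nmi

Great circle: cos σ = sin φ₁ sin φ₂ + cos φ₁ cos φ₂ cos Δλ,  σ = 1.3905 rad → d_gc = 4773.7 nmi
Rhumb line: Δψ = +1.5010, q = Δφ/Δψ = 0.5750, d_rh = R√(Δφ²+q²Δλ²) = 5818.6 nmi
Excess = 5818.6 − 4773.7 = 1044.9 ≈ 1045 nmi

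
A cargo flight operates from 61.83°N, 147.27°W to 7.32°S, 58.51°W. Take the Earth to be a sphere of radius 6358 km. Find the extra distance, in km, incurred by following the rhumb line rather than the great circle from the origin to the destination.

Great circle: cos σ = sin φ₁ sin φ₂ + cos φ₁ cos φ₂ cos Δλ,  σ = 1.6732 rad → d_gc = 10637.96 km
Rhumb line: Δψ = -1.5108, q = Δφ/Δψ = 0.7989, d_rh = R√(Δφ²+q²Δλ²) = 10990.53 km
Excess = 10990.53 − 10637.96 = 352.57 ≈ 353 km

353 km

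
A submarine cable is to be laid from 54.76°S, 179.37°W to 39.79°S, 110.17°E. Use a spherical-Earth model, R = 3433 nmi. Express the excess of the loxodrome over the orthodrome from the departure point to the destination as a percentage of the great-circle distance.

Great circle: σ = 0.8353 rad → d_gc = Rσ = 2867.4 nmi
Rhumb: Δφ = +0.2613, Δλ = -1.2298, Δψ = +0.3888, q = Δφ/Δψ = 0.6720 → d_rh = R√(Δφ²+q²Δλ²) = 2975.3 nmi
Excess = (2975.3 − 2867.4) / 2867.4 = 107.9 / 2867.4 = 3.76% ≈ 3.8%

3.8%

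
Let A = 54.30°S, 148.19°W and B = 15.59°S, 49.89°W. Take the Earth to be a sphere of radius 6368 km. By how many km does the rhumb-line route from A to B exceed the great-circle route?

495 km

Great circle: cos σ = sin φ₁ sin φ₂ + cos φ₁ cos φ₂ cos Δλ,  σ = 1.4333 rad → d_gc = 9127.0 km
Rhumb line: Δψ = +0.8576, q = Δφ/Δψ = 0.7878, d_rh = R√(Δφ²+q²Δλ²) = 9622.4 km
Excess = 9622.4 − 9127.0 = 495.4 ≈ 495 km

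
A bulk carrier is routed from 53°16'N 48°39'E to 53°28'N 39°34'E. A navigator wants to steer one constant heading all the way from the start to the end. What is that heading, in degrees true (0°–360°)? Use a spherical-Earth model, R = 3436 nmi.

Meridional parts: M(φ₁)=+1.1026, M(φ₂)=+1.1084 → ΔM = +0.0059;  Δλ = -0.1585 rad
tan C = Δλ / ΔM = -27.0997 → C = 272.11°

272.1°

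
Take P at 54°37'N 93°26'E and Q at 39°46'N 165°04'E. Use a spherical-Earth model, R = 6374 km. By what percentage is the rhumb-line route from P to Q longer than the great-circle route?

3.9%

Great circle: σ = 0.8476 rad → d_gc = Rσ = 5402.8 km
Rhumb: Δφ = -0.2592, Δλ = +1.2502, Δψ = -0.3850, q = Δφ/Δψ = 0.6732 → d_rh = R√(Δφ²+q²Δλ²) = 5613.0 km
Excess = (5613.0 − 5402.8) / 5402.8 = 210.2 / 5402.8 = 3.89% ≈ 3.9%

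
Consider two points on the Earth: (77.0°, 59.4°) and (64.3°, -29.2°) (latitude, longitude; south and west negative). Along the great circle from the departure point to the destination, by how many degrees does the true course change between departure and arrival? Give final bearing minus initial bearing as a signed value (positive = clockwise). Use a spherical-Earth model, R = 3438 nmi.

-85.6°

Initial bearing θ₁ = atan2(sin Δλ cos φ₂, cos φ₁ sin φ₂ − sin φ₁ cos φ₂ cos Δλ) = 293.93°
Final bearing θ₂ = (initial bearing from the destination back to the start) + 180° = 208.30°
Δθ = θ₂ − θ₁ = -85.6°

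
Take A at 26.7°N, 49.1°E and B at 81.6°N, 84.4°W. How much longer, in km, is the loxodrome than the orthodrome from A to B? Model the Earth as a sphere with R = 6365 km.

1354 km

Great circle: cos σ = sin φ₁ sin φ₂ + cos φ₁ cos φ₂ cos Δλ,  σ = 1.2082 rad → d_gc = 7690.5 km
Rhumb line: Δψ = +2.1275, q = Δφ/Δψ = 0.4504, d_rh = R√(Δφ²+q²Δλ²) = 9044.9 km
Excess = 9044.9 − 7690.5 = 1354.4 ≈ 1354 km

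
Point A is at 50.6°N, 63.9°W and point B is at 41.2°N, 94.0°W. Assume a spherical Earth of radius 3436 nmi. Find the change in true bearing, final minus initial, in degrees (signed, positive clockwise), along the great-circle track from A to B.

-21.9°

At departure: θ₁ = atan2(sin Δλ cos φ₂, cos φ₁ sin φ₂ − sin φ₁ cos φ₂ cos Δλ) = 257.32°
At arrival: θ₂ = atan2(sin Δλ cos φ₁, −cos φ₂ sin φ₁ + sin φ₂ cos φ₁ cos Δλ) = 235.39°
Δθ = θ₂ − θ₁ = -21.9°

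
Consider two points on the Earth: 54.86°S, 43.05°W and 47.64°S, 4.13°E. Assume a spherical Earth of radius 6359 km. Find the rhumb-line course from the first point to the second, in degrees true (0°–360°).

76.2°

Δψ = ln[tan(π/4+φ₂/2)/tan(π/4+φ₁/2)] = +0.2019
Δλ = +0.8234 rad (taken the short way round)
course = atan2(Δλ, Δψ) = 76.23°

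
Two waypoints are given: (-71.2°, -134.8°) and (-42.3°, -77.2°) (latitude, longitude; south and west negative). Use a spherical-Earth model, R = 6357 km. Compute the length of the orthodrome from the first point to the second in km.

4450 km

Haversine: a = sin²(Δφ/2)+cos φ₁ cos φ₂ sin²(Δλ/2) = 0.11759;  σ = 2·atan2(√a,√(1−a))
σ = 40.109° → d = Rσ = 6357·0.70003 = 4450 km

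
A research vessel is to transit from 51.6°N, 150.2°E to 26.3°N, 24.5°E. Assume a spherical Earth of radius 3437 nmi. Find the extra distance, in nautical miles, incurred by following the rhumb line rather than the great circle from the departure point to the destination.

627 nmi

Great circle: cos σ = sin φ₁ sin φ₂ + cos φ₁ cos φ₂ cos Δλ,  σ = 1.5485 rad → d_gc = 5322.2 nmi
Rhumb line: Δψ = -0.5788, q = Δφ/Δψ = 0.7629, d_rh = R√(Δφ²+q²Δλ²) = 5949.1 nmi
Excess = 5949.1 − 5322.2 = 626.9 ≈ 627 nmi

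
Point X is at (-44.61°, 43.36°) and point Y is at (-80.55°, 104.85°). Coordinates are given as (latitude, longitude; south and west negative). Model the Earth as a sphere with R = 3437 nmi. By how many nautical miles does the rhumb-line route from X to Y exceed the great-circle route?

Great circle: cos σ = sin φ₁ sin φ₂ + cos φ₁ cos φ₂ cos Δλ,  σ = 0.7249 rad → d_gc = 2491.6 nmi
Rhumb line: Δψ = -1.6213, q = Δφ/Δψ = 0.3869, d_rh = R√(Δφ²+q²Δλ²) = 2585.5 nmi
Excess = 2585.5 − 2491.6 = 93.9 ≈ 94 nmi

94 nmi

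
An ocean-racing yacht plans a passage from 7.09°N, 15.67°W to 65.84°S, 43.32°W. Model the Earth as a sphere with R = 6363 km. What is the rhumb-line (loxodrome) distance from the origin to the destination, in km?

8432 km

Rhumb course C = atan2(Δλ, Δψ) with Δψ = ln[tan(π/4+φ₂/2)/tan(π/4+φ₁/2)] = -1.6658, Δλ = -0.4826 → C = 196.16°
d = R·|Δφ| / |cos C| = 6363·1.27287 / 0.96050 = 8432 km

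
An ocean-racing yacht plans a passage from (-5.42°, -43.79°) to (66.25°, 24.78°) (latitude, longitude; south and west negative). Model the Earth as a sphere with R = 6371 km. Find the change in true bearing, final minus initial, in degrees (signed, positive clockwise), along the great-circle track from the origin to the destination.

+46.1°

Initial bearing θ₁ = atan2(sin Δλ cos φ₂, cos φ₁ sin φ₂ − sin φ₁ cos φ₂ cos Δλ) = 22.06°
Final bearing θ₂ = (initial bearing from the destination back to the start) + 180° = 68.18°
Δθ = θ₂ − θ₁ = +46.1°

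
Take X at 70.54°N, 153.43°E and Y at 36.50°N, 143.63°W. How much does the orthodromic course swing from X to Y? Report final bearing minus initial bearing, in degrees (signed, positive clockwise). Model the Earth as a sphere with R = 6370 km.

+54.5°

At departure: θ₁ = atan2(sin Δλ cos φ₂, cos φ₁ sin φ₂ − sin φ₁ cos φ₂ cos Δλ) = 101.58°
At arrival: θ₂ = atan2(sin Δλ cos φ₁, −cos φ₂ sin φ₁ + sin φ₂ cos φ₁ cos Δλ) = 156.05°
Δθ = θ₂ − θ₁ = +54.5°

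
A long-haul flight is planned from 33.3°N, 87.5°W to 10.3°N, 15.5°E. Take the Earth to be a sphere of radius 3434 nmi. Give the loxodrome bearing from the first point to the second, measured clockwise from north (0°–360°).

Meridional parts: M(φ₁)=+0.6170, M(φ₂)=+0.1807 → ΔM = -0.4362;  Δλ = +1.7977 rad
tan C = Δλ / ΔM = -4.1209 → C = 103.64°

103.6°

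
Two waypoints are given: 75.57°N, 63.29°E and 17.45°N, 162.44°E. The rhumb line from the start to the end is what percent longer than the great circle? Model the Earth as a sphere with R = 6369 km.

Great circle: σ = 1.3154 rad → d_gc = Rσ = 8377.9 km
Rhumb: Δφ = -1.0144, Δλ = +1.7305, Δψ = -1.7574, q = Δφ/Δψ = 0.5772 → d_rh = R√(Δφ²+q²Δλ²) = 9067.1 km
Excess = (9067.1 − 8377.9) / 8377.9 = 689.2 / 8377.9 = 8.23% ≈ 8.2%

8.2%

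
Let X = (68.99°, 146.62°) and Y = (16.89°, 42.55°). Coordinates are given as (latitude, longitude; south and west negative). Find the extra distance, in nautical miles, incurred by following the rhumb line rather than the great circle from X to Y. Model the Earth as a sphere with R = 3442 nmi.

403 nmi

Great circle: cos σ = sin φ₁ sin φ₂ + cos φ₁ cos φ₂ cos Δλ,  σ = 1.3819 rad → d_gc = 4756.3 nmi
Rhumb line: Δψ = -1.3859, q = Δφ/Δψ = 0.6561, d_rh = R√(Δφ²+q²Δλ²) = 5159.6 nmi
Excess = 5159.6 − 4756.3 = 403.3 ≈ 403 nmi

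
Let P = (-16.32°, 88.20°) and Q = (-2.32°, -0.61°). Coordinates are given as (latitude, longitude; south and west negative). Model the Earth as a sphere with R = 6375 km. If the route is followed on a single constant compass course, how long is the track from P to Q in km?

Rhumb course C = atan2(Δλ, Δψ) with Δψ = ln[tan(π/4+φ₂/2)/tan(π/4+φ₁/2)] = +0.2483, Δλ = -1.5500 → C = 279.10°
d = R·|Δφ| / |cos C| = 6375·0.24435 / 0.15815 = 9849 km

9849 km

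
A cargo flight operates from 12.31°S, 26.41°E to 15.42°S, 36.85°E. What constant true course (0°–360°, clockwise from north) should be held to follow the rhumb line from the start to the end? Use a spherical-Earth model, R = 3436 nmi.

107.1°

Meridional parts: M(φ₁)=-0.2165, M(φ₂)=-0.2724 → ΔM = -0.0559;  Δλ = +0.1822 rad
tan C = Δλ / ΔM = -3.2587 → C = 107.06°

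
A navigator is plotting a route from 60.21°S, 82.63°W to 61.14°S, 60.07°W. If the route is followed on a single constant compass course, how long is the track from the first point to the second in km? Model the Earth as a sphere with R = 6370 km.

1233 km

Δψ = ln[tan(π/4+φ₂/2)/tan(π/4+φ₁/2)] = -0.0331;  Δφ = -0.0162 rad,  Δλ = +0.3937 rad
q = Δφ/Δψ = 0.4897
d = R·√(Δφ² + q²Δλ²) = 6370·0.19351 = 1233 km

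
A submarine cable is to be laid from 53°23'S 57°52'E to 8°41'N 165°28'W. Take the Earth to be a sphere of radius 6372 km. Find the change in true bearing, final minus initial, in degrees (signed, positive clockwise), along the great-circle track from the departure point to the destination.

Initial bearing θ₁ = atan2(sin Δλ cos φ₂, cos φ₁ sin φ₂ − sin φ₁ cos φ₂ cos Δλ) = 125.68°
Final bearing θ₂ = (initial bearing from the destination back to the start) + 180° = 29.35°
Δθ = θ₂ − θ₁ = -96.3°

-96.3°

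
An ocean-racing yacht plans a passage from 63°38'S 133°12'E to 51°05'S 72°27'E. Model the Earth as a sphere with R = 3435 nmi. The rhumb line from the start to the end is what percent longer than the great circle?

Great circle: σ = 0.5855 rad → d_gc = Rσ = 2011.2 nmi
Rhumb: Δφ = +0.2190, Δλ = -1.0603, Δψ = +0.4110, q = Δφ/Δψ = 0.5330 → d_rh = R√(Δφ²+q²Δλ²) = 2081.9 nmi
Excess = (2081.9 − 2011.2) / 2011.2 = 70.7 / 2011.2 = 3.52% ≈ 3.5%

3.5%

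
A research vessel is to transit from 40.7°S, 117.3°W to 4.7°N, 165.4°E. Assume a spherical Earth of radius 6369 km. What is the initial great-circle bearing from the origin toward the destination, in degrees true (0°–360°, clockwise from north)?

281.9°

N = sin Δλ·cos φ₂ = -0.9723;  D = cos φ₁ sin φ₂ − sin φ₁ cos φ₂ cos Δλ = +0.2050
initial course = atan2(N, D) = 281.91°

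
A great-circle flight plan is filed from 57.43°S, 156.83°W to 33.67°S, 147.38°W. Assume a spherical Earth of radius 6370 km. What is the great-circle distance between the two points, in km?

cos σ = sin φ₁ sin φ₂ + cos φ₁ cos φ₂ cos Δλ
      = sin(-57.43°)sin(-33.67°) + cos(-57.43°)cos(-33.67°)cos(9.45°) = 0.9092
σ = 24.610° → d = Rσ = 6370·0.42953 = 2736 km

2736 km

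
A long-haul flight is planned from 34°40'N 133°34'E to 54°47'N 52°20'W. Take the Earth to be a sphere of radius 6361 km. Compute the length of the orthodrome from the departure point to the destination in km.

10037 km

Haversine: a = sin²(Δφ/2)+cos φ₁ cos φ₂ sin²(Δλ/2) = 0.50354;  σ = 2·atan2(√a,√(1−a))
σ = 90.406° → d = Rσ = 6361·1.57788 = 10037 km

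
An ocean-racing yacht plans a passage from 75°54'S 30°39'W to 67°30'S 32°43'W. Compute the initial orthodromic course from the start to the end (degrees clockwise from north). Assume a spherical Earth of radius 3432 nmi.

354.6°

θ = atan2( sin Δλ·cos φ₂ ,  cos φ₁ sin φ₂ − sin φ₁ cos φ₂ cos Δλ )
  = atan2(-0.0138, +0.1458) = 354.59°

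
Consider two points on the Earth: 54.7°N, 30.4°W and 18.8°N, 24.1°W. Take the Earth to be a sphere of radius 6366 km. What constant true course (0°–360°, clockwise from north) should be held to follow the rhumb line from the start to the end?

172.3°

Meridional parts: M(φ₁)=+1.1451, M(φ₂)=+0.3342 → ΔM = -0.8110;  Δλ = +0.1100 rad
tan C = Δλ / ΔM = -0.1356 → C = 172.28°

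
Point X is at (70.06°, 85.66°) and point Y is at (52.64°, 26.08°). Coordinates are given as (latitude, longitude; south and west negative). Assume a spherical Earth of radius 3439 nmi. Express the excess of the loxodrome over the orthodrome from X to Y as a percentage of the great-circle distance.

3.6%

Great circle: σ = 0.5511 rad → d_gc = Rσ = 1895.1 nmi
Rhumb: Δφ = -0.3040, Δλ = -1.0399, Δψ = -0.6540, q = Δφ/Δψ = 0.4649 → d_rh = R√(Δφ²+q²Δλ²) = 1963.9 nmi
Excess = (1963.9 − 1895.1) / 1895.1 = 68.8 / 1895.1 = 3.63% ≈ 3.6%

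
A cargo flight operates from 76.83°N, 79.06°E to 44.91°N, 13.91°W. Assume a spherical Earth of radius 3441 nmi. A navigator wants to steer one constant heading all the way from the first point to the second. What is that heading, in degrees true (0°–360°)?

231.7°

Δψ = ln[tan(π/4+φ₂/2)/tan(π/4+φ₁/2)] = -1.2799
Δλ = -1.6226 rad (taken the short way round)
course = atan2(Δλ, Δψ) = 231.74°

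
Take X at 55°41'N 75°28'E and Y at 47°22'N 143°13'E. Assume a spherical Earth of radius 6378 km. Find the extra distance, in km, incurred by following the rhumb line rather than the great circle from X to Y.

Great circle: cos σ = sin φ₁ sin φ₂ + cos φ₁ cos φ₂ cos Δλ,  σ = 0.7194 rad → d_gc = 4588.1 km
Rhumb line: Δψ = -0.2342, q = Δφ/Δψ = 0.6199, d_rh = R√(Δφ²+q²Δλ²) = 4765.8 km
Excess = 4765.8 − 4588.1 = 177.7 ≈ 178 km

178 km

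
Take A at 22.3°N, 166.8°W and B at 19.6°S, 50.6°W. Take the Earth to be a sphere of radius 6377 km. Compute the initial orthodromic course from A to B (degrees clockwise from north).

θ = atan2( sin Δλ·cos φ₂ ,  cos φ₁ sin φ₂ − sin φ₁ cos φ₂ cos Δλ )
  = atan2(+0.8453, -0.1525) = 100.23°

100.2°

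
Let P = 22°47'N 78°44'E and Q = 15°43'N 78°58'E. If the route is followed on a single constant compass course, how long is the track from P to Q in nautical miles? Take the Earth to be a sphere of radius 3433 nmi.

Rhumb course C = atan2(Δλ, Δψ) with Δψ = ln[tan(π/4+φ₂/2)/tan(π/4+φ₁/2)] = -0.1307, Δλ = +0.0041 → C = 178.22°
d = R·|Δφ| / |cos C| = 3433·0.12334 / 0.99952 = 424 nmi

424 nmi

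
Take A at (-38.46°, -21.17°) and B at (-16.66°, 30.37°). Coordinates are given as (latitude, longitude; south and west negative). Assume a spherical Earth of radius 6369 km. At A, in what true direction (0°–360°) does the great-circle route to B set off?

79.0°

θ = atan2( sin Δλ·cos φ₂ ,  cos φ₁ sin φ₂ − sin φ₁ cos φ₂ cos Δλ )
  = atan2(+0.7502, +0.1461) = 78.98°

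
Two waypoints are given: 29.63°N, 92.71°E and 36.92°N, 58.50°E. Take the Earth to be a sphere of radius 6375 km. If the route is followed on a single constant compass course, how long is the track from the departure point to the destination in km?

Δψ = ln[tan(π/4+φ₂/2)/tan(π/4+φ₁/2)] = +0.1524;  Δφ = +0.1272 rad,  Δλ = -0.5971 rad
q = Δφ/Δψ = 0.8350
d = R·√(Δφ² + q²Δλ²) = 6375·0.51454 = 3280 km

3280 km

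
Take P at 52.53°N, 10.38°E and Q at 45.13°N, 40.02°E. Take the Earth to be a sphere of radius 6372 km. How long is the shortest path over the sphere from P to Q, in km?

cos σ = sin φ₁ sin φ₂ + cos φ₁ cos φ₂ cos Δλ
      = sin(52.53°)sin(45.13°) + cos(52.53°)cos(45.13°)cos(29.64°) = 0.9355
σ = 20.689° → d = Rσ = 6372·0.36109 = 2301 km

2301 km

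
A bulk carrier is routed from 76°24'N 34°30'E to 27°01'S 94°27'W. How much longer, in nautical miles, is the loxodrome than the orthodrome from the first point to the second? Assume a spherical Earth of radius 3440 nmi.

686 nmi

Great circle: cos σ = sin φ₁ sin φ₂ + cos φ₁ cos φ₂ cos Δλ,  σ = 2.1812 rad → d_gc = 7503.344 nmi
Rhumb line: Δψ = -2.6166, q = Δφ/Δψ = 0.6898, d_rh = R√(Δφ²+q²Δλ²) = 8189.838 nmi
Excess = 8189.838 − 7503.344 = 686.494 ≈ 686 nmi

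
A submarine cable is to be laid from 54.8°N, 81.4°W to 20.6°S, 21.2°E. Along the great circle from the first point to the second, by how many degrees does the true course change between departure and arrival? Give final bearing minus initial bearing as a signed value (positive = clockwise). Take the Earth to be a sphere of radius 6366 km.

+49.8°

Initial bearing θ₁ = atan2(sin Δλ cos φ₂, cos φ₁ sin φ₂ − sin φ₁ cos φ₂ cos Δλ) = 92.25°
Final bearing θ₂ = (initial bearing from the destination back to the start) + 180° = 142.02°
Δθ = θ₂ − θ₁ = +49.8°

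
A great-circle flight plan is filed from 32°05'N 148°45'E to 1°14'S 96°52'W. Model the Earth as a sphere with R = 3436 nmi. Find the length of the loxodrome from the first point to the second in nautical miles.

6804 nmi

Rhumb course C = atan2(Δλ, Δψ) with Δψ = ln[tan(π/4+φ₂/2)/tan(π/4+φ₁/2)] = -0.6133, Δλ = +1.9964 → C = 107.08°
d = R·|Δφ| / |cos C| = 3436·0.58149 / 0.29365 = 6804 nmi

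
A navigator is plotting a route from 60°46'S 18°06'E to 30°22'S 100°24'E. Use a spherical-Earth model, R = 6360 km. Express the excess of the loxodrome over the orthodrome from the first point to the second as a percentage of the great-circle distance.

Great circle: σ = 1.0500 rad → d_gc = Rσ = 6677.8 km
Rhumb: Δφ = +0.5306, Δλ = +1.4364, Δψ = +0.7873, q = Δφ/Δψ = 0.6739 → d_rh = R√(Δφ²+q²Δλ²) = 7020.6 km
Excess = (7020.6 − 6677.8) / 6677.8 = 342.8 / 6677.8 = 5.13% ≈ 5.1%

5.1%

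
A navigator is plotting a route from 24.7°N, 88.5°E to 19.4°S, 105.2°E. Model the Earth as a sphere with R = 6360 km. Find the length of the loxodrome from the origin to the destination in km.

5217 km

Δψ = ln[tan(π/4+φ₂/2)/tan(π/4+φ₁/2)] = -0.7904;  Δφ = -0.7697 rad,  Δλ = +0.2915 rad
q = Δφ/Δψ = 0.9738
d = R·√(Δφ² + q²Δλ²) = 6360·0.82036 = 5217 km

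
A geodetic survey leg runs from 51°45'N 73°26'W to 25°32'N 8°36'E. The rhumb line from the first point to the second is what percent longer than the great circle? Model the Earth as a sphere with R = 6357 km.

4.0%

Great circle: σ = 1.1418 rad → d_gc = Rσ = 7258.7 km
Rhumb: Δφ = -0.4576, Δλ = +1.4318, Δψ = -0.5979, q = Δφ/Δψ = 0.7653 → d_rh = R√(Δφ²+q²Δλ²) = 7548.1 km
Excess = (7548.1 − 7258.7) / 7258.7 = 289.4 / 7258.7 = 3.99% ≈ 4.0%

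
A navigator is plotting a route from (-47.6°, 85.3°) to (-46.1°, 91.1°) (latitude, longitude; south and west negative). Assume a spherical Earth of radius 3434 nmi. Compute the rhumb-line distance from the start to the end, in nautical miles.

Rhumb course C = atan2(Δλ, Δψ) with Δψ = ln[tan(π/4+φ₂/2)/tan(π/4+φ₁/2)] = +0.0383, Δλ = +0.1012 → C = 69.28°
d = R·|Δφ| / |cos C| = 3434·0.02618 / 0.35373 = 254 nmi

254 nmi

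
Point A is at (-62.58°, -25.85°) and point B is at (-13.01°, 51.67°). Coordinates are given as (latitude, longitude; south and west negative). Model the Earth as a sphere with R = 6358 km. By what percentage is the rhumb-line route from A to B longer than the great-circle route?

3.6%

Great circle: σ = 1.2695 rad → d_gc = Rσ = 8071.3 km
Rhumb: Δφ = +0.8652, Δλ = +1.3530, Δψ = +1.1817, q = Δφ/Δψ = 0.7321 → d_rh = R√(Δφ²+q²Δλ²) = 8361.9 km
Excess = (8361.9 − 8071.3) / 8071.3 = 290.6 / 8071.3 = 3.60% ≈ 3.6%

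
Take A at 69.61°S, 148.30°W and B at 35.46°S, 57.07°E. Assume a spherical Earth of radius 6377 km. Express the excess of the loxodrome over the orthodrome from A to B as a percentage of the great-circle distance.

28.2%

Great circle: σ = 1.2793 rad → d_gc = Rσ = 8158.2 km
Rhumb: Δφ = +0.5960, Δλ = -2.6988, Δψ = +1.0530, q = Δφ/Δψ = 0.5660 → d_rh = R√(Δφ²+q²Δλ²) = 10456.5 km
Excess = (10456.5 − 8158.2) / 8158.2 = 2298.3 / 8158.2 = 28.17% ≈ 28.2%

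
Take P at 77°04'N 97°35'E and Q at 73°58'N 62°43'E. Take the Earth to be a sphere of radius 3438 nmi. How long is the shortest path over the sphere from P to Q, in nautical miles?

Haversine: a = sin²(Δφ/2)+cos φ₁ cos φ₂ sin²(Δλ/2) = 0.00628;  σ = 2·atan2(√a,√(1−a))
σ = 9.091° → d = Rσ = 3438·0.15866 = 545 nmi

545 nmi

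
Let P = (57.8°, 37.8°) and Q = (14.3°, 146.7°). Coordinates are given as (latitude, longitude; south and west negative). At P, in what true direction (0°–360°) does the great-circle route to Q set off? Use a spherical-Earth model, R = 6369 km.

66.6°

θ = atan2( sin Δλ·cos φ₂ ,  cos φ₁ sin φ₂ − sin φ₁ cos φ₂ cos Δλ )
  = atan2(+0.9168, +0.3972) = 66.57°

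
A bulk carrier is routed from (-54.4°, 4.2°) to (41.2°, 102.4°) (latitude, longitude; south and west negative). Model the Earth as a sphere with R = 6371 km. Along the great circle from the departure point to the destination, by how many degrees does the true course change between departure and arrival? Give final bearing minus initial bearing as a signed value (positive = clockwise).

-22.3°

Initial bearing θ₁ = atan2(sin Δλ cos φ₂, cos φ₁ sin φ₂ − sin φ₁ cos φ₂ cos Δλ) = 68.31°
Final bearing θ₂ = (initial bearing from the destination back to the start) + 180° = 45.96°
Δθ = θ₂ − θ₁ = -22.3°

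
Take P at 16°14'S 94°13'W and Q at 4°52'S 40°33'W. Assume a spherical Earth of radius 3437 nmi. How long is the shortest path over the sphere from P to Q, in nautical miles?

Haversine: a = sin²(Δφ/2)+cos φ₁ cos φ₂ sin²(Δλ/2) = 0.20474;  σ = 2·atan2(√a,√(1−a))
σ = 53.806° → d = Rσ = 3437·0.93909 = 3228 nmi

3228 nmi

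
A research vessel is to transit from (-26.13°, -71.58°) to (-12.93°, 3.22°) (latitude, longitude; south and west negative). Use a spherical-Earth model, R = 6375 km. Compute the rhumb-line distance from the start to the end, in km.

7959 km

Rhumb course C = atan2(Δλ, Δψ) with Δψ = ln[tan(π/4+φ₂/2)/tan(π/4+φ₁/2)] = +0.2451, Δλ = +1.3055 → C = 79.37°
d = R·|Δφ| / |cos C| = 6375·0.23038 / 0.18454 = 7959 km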